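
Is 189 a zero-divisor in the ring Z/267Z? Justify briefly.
YES

gcd(189, 267) = 3 > 1, so 189 is not a unit in Z/267Z. In Z/nZ every nonzero non-unit is a zero-divisor: explicitly, take b = 267/gcd = 89 ≠ 0 (mod 267); then 189·89 = 16821 = 63·267, i.e. 189·89 ≡ 0 (mod 267). So 189 is a zero-divisor.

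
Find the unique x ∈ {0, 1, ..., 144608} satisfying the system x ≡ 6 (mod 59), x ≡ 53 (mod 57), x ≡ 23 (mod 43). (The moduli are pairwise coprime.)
x ≡ 19889 (mod 144609); the representative in [0, 144609) is 19889

The moduli 59, 57, 43 are pairwise coprime, so by the CRT there is a unique solution mod 59·57·43 = 144609.
Solve by successive substitution. Start with x ≡ 6 (mod 59).
  Combine with x ≡ 53 (mod 57): write x = 6 + 59·t and require 6 + 59·t ≡ 53 (mod 57), i.e. 59·t ≡ 53 − 6 ≡ 47 (mod 57). Since 59^(−1) ≡ 29 (mod 57) (59 ≡ 2 (mod 57)), t ≡ 29·47 ≡ 52 (mod 57). So x ≡ 6 + 59·52 = 3074 (mod 3363).
  Combine with x ≡ 23 (mod 43): write x = 3074 + 3363·t and require 3074 + 3363·t ≡ 23 (mod 43), i.e. 3363·t ≡ 23 − 3074 ≡ 2 (mod 43). Since 3363^(−1) ≡ 24 (mod 43) (3363 ≡ 9 (mod 43)), t ≡ 24·2 ≡ 5 (mod 43). So x ≡ 3074 + 3363·5 = 19889 (mod 144609).
Unique solution in [0, 144609): x = 19889.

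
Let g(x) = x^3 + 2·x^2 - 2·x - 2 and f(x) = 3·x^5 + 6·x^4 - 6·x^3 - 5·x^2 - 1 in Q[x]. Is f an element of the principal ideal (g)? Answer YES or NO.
In Q[x] the ideal (g) consists of all multiples of g, so f ∈ (g) iff g | f, i.e. iff the remainder of f on division by g is 0. Divide f by g (g is monic, so eliminate the leading term of the running remainder at each step):
  leading term 3·x^5: subtract (3·x^2)·g(x) = 3·x^5 + 6·x^4 - 6·x^3 - 6·x^2, leaving x^2 - 1
The remainder r(x) = x^2 - 1 ≠ 0 (and deg r < deg g), so g ∤ f, i.e. f ∉ (g).

Final answer: NO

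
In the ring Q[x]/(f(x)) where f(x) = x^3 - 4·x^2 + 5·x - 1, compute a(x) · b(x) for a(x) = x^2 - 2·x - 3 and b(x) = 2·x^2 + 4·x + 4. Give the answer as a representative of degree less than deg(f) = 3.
a · b ≡ 12·x^2 - 58·x - 4 (mod f(x))

First multiply in Q[x] without reducing: a · b = 2·x^4 - 10·x^2 - 20·x - 12. Now divide by f(x) = x^3 - 4·x^2 + 5·x - 1, eliminating the leading term at each step:
  leading term 2·x^4: subtract (2·x)·f(x) = 2·x^4 - 8·x^3 + 10·x^2 - 2·x, leaving 8·x^3 - 20·x^2 - 18·x - 12
  leading term 8·x^3: subtract (8)·f(x) = 8·x^3 - 32·x^2 + 40·x - 8, leaving 12·x^2 - 58·x - 4
The degree is now < 3, so this is the remainder. Hence a · b ≡ 12·x^2 - 58·x - 4 in Q[x]/(f).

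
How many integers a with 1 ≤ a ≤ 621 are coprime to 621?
396

The number of a ∈ {1, ..., 621} with gcd(a, 621) = 1 is by definition Euler's totient φ(621). φ is multiplicative, with φ(p^e) = p^e − p^(e−1). Factorise 621 = 3^3 · 23. Then
  φ(621) = (3^3 − 3^2) · (23 − 1) = 18 · 22 = 396.
So there are 396 such integers.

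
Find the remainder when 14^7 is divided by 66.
Use repeated squaring. Binary(7) = 111. Walk through the bits of the exponent 7 left-to-right: at each bit after the leading one, square the running value, then multiply by 14 if the bit is 1 (always reducing mod 66):
  bit 1 = 1 (leading): start with 14.
  bit 2 = 1: square 14^2 = 196 ≡ 64; bit is 1, so multiply 64·14 = 896 ≡ 38 (mod 66).
  bit 3 = 1: square 38^2 = 1444 ≡ 58; bit is 1, so multiply 58·14 = 812 ≡ 20 (mod 66).
Final value: 14^7 ≡ 20 (mod 66).

Final answer: 20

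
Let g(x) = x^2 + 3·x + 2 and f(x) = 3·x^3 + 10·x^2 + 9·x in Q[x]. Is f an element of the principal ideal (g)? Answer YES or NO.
NO

In Q[x] the ideal (g) consists of all multiples of g, so f ∈ (g) iff g | f, i.e. iff the remainder of f on division by g is 0. Divide f by g (g is monic, so eliminate the leading term of the running remainder at each step):
  leading term 3·x^3: subtract (3·x)·g(x) = 3·x^3 + 9·x^2 + 6·x, leaving x^2 + 3·x
  leading term x^2: subtract (1)·g(x) = x^2 + 3·x + 2, leaving -2
The remainder r(x) = -2 ≠ 0 (and deg r < deg g), so g ∤ f, i.e. f ∉ (g).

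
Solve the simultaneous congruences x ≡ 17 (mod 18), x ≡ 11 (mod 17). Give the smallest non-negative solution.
The moduli 18, 17 are pairwise coprime, so by the CRT there is a unique solution mod 18·17 = 306.
Solve by successive substitution. Start with x ≡ 17 (mod 18).
  Combine with x ≡ 11 (mod 17): write x = 17 + 18·t and require 17 + 18·t ≡ 11 (mod 17), i.e. 18·t ≡ 11 − 17 ≡ 11 (mod 17). Since 18^(−1) ≡ 1 (mod 17) (18 ≡ 1 (mod 17)), t ≡ 1·11 ≡ 11 (mod 17). So x ≡ 17 + 18·11 = 215 (mod 306).
Unique solution in [0, 306): x = 215.

Final answer: x ≡ 215 (mod 306); the representative in [0, 306) is 215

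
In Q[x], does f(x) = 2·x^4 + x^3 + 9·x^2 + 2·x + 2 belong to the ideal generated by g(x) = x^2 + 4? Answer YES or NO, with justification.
NO

In Q[x] the ideal (g) consists of all multiples of g, so f ∈ (g) iff g | f, i.e. iff the remainder of f on division by g is 0. Divide f by g (g is monic, so eliminate the leading term of the running remainder at each step):
  leading term 2·x^4: subtract (2·x^2)·g(x) = 2·x^4 + 8·x^2, leaving x^3 + x^2 + 2·x + 2
  leading term x^3: subtract (x)·g(x) = x^3 + 4·x, leaving x^2 - 2·x + 2
  leading term x^2: subtract (1)·g(x) = x^2 + 4, leaving -2·x - 2
The remainder r(x) = -2·x - 2 ≠ 0 (and deg r < deg g), so g ∤ f, i.e. f ∉ (g).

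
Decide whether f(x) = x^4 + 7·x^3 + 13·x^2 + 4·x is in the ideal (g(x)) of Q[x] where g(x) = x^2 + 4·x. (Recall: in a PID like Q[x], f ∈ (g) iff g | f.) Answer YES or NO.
In Q[x] the ideal (g) consists of all multiples of g, so f ∈ (g) iff g | f, i.e. iff the remainder of f on division by g is 0. Divide f by g (g is monic, so eliminate the leading term of the running remainder at each step):
  leading term x^4: subtract (x^2)·g(x) = x^4 + 4·x^3, leaving 3·x^3 + 13·x^2 + 4·x
  leading term 3·x^3: subtract (3·x)·g(x) = 3·x^3 + 12·x^2, leaving x^2 + 4·x
  leading term x^2: subtract (1)·g(x) = x^2 + 4·x, leaving 0
The remainder is 0, so f(x) = g(x) · h(x) with h(x) = x^2 + 3·x + 1. Hence g | f, i.e. f ∈ (g).

Final answer: YES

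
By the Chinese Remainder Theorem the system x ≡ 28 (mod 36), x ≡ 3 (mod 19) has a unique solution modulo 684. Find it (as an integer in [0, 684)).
The moduli 36, 19 are pairwise coprime, so by the CRT there is a unique solution mod 36·19 = 684.
Solve by successive substitution. Start with x ≡ 28 (mod 36).
  Combine with x ≡ 3 (mod 19): write x = 28 + 36·t and require 28 + 36·t ≡ 3 (mod 19), i.e. 36·t ≡ 3 − 28 ≡ 13 (mod 19). Since 36^(−1) ≡ 9 (mod 19) (36 ≡ 17 (mod 19)), t ≡ 9·13 ≡ 3 (mod 19). So x ≡ 28 + 36·3 = 136 (mod 684).
Unique solution in [0, 684): x = 136.

Final answer: x ≡ 136 (mod 684); the representative in [0, 684) is 136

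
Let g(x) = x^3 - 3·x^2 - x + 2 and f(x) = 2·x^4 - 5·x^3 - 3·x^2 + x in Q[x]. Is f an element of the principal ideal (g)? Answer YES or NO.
In Q[x] the ideal (g) consists of all multiples of g, so f ∈ (g) iff g | f, i.e. iff the remainder of f on division by g is 0. Divide f by g (g is monic, so eliminate the leading term of the running remainder at each step):
  leading term 2·x^4: subtract (2·x)·g(x) = 2·x^4 - 6·x^3 - 2·x^2 + 4·x, leaving x^3 - x^2 - 3·x
  leading term x^3: subtract (1)·g(x) = x^3 - 3·x^2 - x + 2, leaving 2·x^2 - 2·x - 2
The remainder r(x) = 2·x^2 - 2·x - 2 ≠ 0 (and deg r < deg g), so g ∤ f, i.e. f ∉ (g).

Final answer: NO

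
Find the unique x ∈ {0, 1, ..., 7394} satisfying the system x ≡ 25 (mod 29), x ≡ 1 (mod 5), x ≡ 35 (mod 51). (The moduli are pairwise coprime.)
The moduli 29, 5, 51 are pairwise coprime, so by the CRT there is a unique solution mod 29·5·51 = 7395.
Solve by successive substitution. Start with x ≡ 25 (mod 29).
  Combine with x ≡ 1 (mod 5): write x = 25 + 29·t and require 25 + 29·t ≡ 1 (mod 5), i.e. 29·t ≡ 1 − 25 ≡ 1 (mod 5). Since 29^(−1) ≡ 4 (mod 5) (29 ≡ 4 (mod 5)), t ≡ 4·1 ≡ 4 (mod 5). So x ≡ 25 + 29·4 = 141 (mod 145).
  Combine with x ≡ 35 (mod 51): write x = 141 + 145·t and require 141 + 145·t ≡ 35 (mod 51), i.e. 145·t ≡ 35 − 141 ≡ 47 (mod 51). Since 145^(−1) ≡ 19 (mod 51) (145 ≡ 43 (mod 51)), t ≡ 19·47 ≡ 26 (mod 51). So x ≡ 141 + 145·26 = 3911 (mod 7395).
Unique solution in [0, 7395): x = 3911.

Final answer: x ≡ 3911 (mod 7395); the representative in [0, 7395) is 3911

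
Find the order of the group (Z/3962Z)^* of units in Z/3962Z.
|(Z/3962Z)^*| = 1692

(Z/3962Z)^* consists of the classes a with gcd(a, 3962) = 1, so its order is φ(3962). φ is multiplicative, with φ(p^e) = p^e − p^(e−1). Factorise 3962 = 2 · 7 · 283. Then
  φ(3962) = (2 − 1) · (7 − 1) · (283 − 1) = 1 · 6 · 282 = 1692.
Thus |(Z/3962Z)^*| = 1692.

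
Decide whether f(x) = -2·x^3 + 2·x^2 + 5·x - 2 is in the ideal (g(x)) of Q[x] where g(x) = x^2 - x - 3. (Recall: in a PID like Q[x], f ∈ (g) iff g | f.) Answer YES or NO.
NO

In Q[x] the ideal (g) consists of all multiples of g, so f ∈ (g) iff g | f, i.e. iff the remainder of f on division by g is 0. Divide f by g (g is monic, so eliminate the leading term of the running remainder at each step):
  leading term -2·x^3: subtract (-2·x)·g(x) = -2·x^3 + 2·x^2 + 6·x, leaving -x - 2
The remainder r(x) = -x - 2 ≠ 0 (and deg r < deg g), so g ∤ f, i.e. f ∉ (g).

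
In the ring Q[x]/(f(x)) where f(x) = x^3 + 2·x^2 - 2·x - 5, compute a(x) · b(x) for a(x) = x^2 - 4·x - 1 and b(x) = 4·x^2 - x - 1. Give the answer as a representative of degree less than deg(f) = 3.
a · b ≡ 57·x^2 - 25·x - 124 (mod f(x))

First multiply in Q[x] without reducing: a · b = 4·x^4 - 17·x^3 - x^2 + 5·x + 1. Now divide by f(x) = x^3 + 2·x^2 - 2·x - 5, eliminating the leading term at each step:
  leading term 4·x^4: subtract (4·x)·f(x) = 4·x^4 + 8·x^3 - 8·x^2 - 20·x, leaving -25·x^3 + 7·x^2 + 25·x + 1
  leading term -25·x^3: subtract (-25)·f(x) = -25·x^3 - 50·x^2 + 50·x + 125, leaving 57·x^2 - 25·x - 124
The degree is now < 3, so this is the remainder. Hence a · b ≡ 57·x^2 - 25·x - 124 in Q[x]/(f).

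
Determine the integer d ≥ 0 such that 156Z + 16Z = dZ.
In the PID Z, (a, b) is generated by gcd(a, b). Compute gcd(156, 16) with the extended Euclidean algorithm, tracking rows (r, s, t) with s·156 + t·16 = r:
  row A: (156, 1, 0)   [1·156 + 0·16 = 156]
  row B: (16, 0, 1)   [0·156 + 1·16 = 16]
  156 = 9·16 + 12   → row C = row A − 9·row B = (12, 1, −9)   [check: 1·156 − 9·16 = 12]
  16 = 1·12 + 4   → row D = row B − 1·row C = (4, −1, 10)   [check: −1·156 + 10·16 = 4]
  12 = 3·4 + 0   → remainder 0, stop. gcd = 4 (last nonzero row D).
So gcd(156, 16) = 4, with Bézout identity −1·156 + 10·16 = 4. Containment (⊇): the Bézout identity exhibits 4 as an element of (156, 16), giving (4) ⊆ (156, 16). Containment (⊆): since 4 | 156 and 4 | 16 (156 = 4·39, 16 = 4·4), every Z-linear combination of 156 and 16 is divisible by 4, so (156, 16) ⊆ (4). Therefore (156, 16) = (4), d = 4.

Final answer: (156, 16) = (4); d = 4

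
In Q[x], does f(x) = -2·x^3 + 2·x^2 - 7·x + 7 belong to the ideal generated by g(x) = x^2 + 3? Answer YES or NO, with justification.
In Q[x] the ideal (g) consists of all multiples of g, so f ∈ (g) iff g | f, i.e. iff the remainder of f on division by g is 0. Divide f by g (g is monic, so eliminate the leading term of the running remainder at each step):
  leading term -2·x^3: subtract (-2·x)·g(x) = -2·x^3 - 6·x, leaving 2·x^2 - x + 7
  leading term 2·x^2: subtract (2)·g(x) = 2·x^2 + 6, leaving 1 - x
The remainder r(x) = 1 - x ≠ 0 (and deg r < deg g), so g ∤ f, i.e. f ∉ (g).

Final answer: NO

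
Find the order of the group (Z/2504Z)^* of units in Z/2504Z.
|(Z/2504Z)^*| = 1248

(Z/2504Z)^* consists of the classes a with gcd(a, 2504) = 1, so its order is φ(2504). φ is multiplicative, with φ(p^e) = p^e − p^(e−1). Factorise 2504 = 2^3 · 313. Then
  φ(2504) = (2^3 − 2^2) · (313 − 1) = 4 · 312 = 1248.
Thus |(Z/2504Z)^*| = 1248.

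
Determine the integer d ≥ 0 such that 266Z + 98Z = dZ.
In the PID Z, (a, b) is generated by gcd(a, b). Compute gcd(266, 98) with the extended Euclidean algorithm, tracking rows (r, s, t) with s·266 + t·98 = r:
  row A: (266, 1, 0)   [1·266 + 0·98 = 266]
  row B: (98, 0, 1)   [0·266 + 1·98 = 98]
  266 = 2·98 + 70   → row C = row A − 2·row B = (70, 1, −2)   [check: 1·266 − 2·98 = 70]
  98 = 1·70 + 28   → row D = row B − 1·row C = (28, −1, 3)   [check: −1·266 + 3·98 = 28]
  70 = 2·28 + 14   → row E = row C − 2·row D = (14, 3, −8)   [check: 3·266 − 8·98 = 14]
  28 = 2·14 + 0   → remainder 0, stop. gcd = 14 (last nonzero row E).
So gcd(266, 98) = 14, with Bézout identity 3·266 − 8·98 = 14. Containment (⊇): the Bézout identity exhibits 14 as an element of (266, 98), giving (14) ⊆ (266, 98). Containment (⊆): since 14 | 266 and 14 | 98 (266 = 14·19, 98 = 14·7), every Z-linear combination of 266 and 98 is divisible by 14, so (266, 98) ⊆ (14). Therefore (266, 98) = (14), d = 14.

Final answer: (266, 98) = (14); d = 14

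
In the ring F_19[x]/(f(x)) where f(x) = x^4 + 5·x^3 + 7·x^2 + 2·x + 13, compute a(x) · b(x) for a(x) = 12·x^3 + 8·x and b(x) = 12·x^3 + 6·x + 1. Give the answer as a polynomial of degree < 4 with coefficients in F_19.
Multiply as integer polynomials: a · b = 144·x^6 + 168·x^4 + 12·x^3 + 48·x^2 + 8·x. Reducing coefficients mod 19: a · b ≡ 11·x^6 + 16·x^4 + 12·x^3 + 10·x^2 + 8·x. Now divide by f(x) = x^4 + 5·x^3 + 7·x^2 + 2·x + 13 in F_19[x], eliminating the leading term at each step:
  leading term 11·x^6: subtract (11·x^2)·f(x) = 11·x^6 + 17·x^5 + x^4 + 3·x^3 + 10·x^2, leaving 2·x^5 + 15·x^4 + 9·x^3 + 8·x (coefficients mod 19)
  leading term 2·x^5: subtract (2·x)·f(x) = 2·x^5 + 10·x^4 + 14·x^3 + 4·x^2 + 7·x, leaving 5·x^4 + 14·x^3 + 15·x^2 + x (coefficients mod 19)
  leading term 5·x^4: subtract (5)·f(x) = 5·x^4 + 6·x^3 + 16·x^2 + 10·x + 8, leaving 8·x^3 + 18·x^2 + 10·x + 11 (coefficients mod 19)
The degree is now < 4, so this is the remainder. Hence a · b ≡ 8·x^3 + 18·x^2 + 10·x + 11 in F_19[x]/(f).

Final answer: a · b ≡ 8·x^3 + 18·x^2 + 10·x + 11 (mod f(x))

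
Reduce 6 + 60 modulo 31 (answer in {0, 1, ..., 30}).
Reduce the summands first: 60 ≡ 29 (mod 31), so 6 + 60 ≡ 6 + 29 (mod 31). 6 + 29 = 35; 35 = 1·31 + 4, so (6 + 60) mod 31 = 4.

Final answer: 4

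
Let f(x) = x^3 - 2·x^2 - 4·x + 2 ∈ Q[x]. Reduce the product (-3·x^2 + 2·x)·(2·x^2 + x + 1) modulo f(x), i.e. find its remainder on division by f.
a · b ≡ -47·x^2 - 30·x + 22 (mod f(x))

First multiply in Q[x] without reducing: a · b = -6·x^4 + x^3 - x^2 + 2·x. Now divide by f(x) = x^3 - 2·x^2 - 4·x + 2, eliminating the leading term at each step:
  leading term -6·x^4: subtract (-6·x)·f(x) = -6·x^4 + 12·x^3 + 24·x^2 - 12·x, leaving -11·x^3 - 25·x^2 + 14·x
  leading term -11·x^3: subtract (-11)·f(x) = -11·x^3 + 22·x^2 + 44·x - 22, leaving -47·x^2 - 30·x + 22
The degree is now < 3, so this is the remainder. Hence a · b ≡ -47·x^2 - 30·x + 22 in Q[x]/(f).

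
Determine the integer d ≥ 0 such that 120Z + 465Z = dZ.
(120, 465) = (15); d = 15

In the PID Z, (a, b) is generated by gcd(a, b). Compute gcd(465, 120) with the extended Euclidean algorithm, tracking rows (r, s, t) with s·465 + t·120 = r:
  row A: (465, 1, 0)   [1·465 + 0·120 = 465]
  row B: (120, 0, 1)   [0·465 + 1·120 = 120]
  465 = 3·120 + 105   → row C = row A − 3·row B = (105, 1, −3)   [check: 1·465 − 3·120 = 105]
  120 = 1·105 + 15   → row D = row B − 1·row C = (15, −1, 4)   [check: −1·465 + 4·120 = 15]
  105 = 7·15 + 0   → remainder 0, stop. gcd = 15 (last nonzero row D).
So gcd(120, 465) = 15, with Bézout identity −1·465 + 4·120 = 15. Containment (⊇): the Bézout identity exhibits 15 as an element of (120, 465), giving (15) ⊆ (120, 465). Containment (⊆): since 15 | 120 and 15 | 465 (120 = 15·8, 465 = 15·31), every Z-linear combination of 120 and 465 is divisible by 15, so (120, 465) ⊆ (15). Therefore (120, 465) = (15), d = 15.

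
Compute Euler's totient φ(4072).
φ(4072) = 2032

φ is multiplicative, with φ(p^e) = p^e − p^(e−1). Factorise 4072 = 2^3 · 509. Then
  φ(4072) = (2^3 − 2^2) · (509 − 1) = 4 · 508 = 2032.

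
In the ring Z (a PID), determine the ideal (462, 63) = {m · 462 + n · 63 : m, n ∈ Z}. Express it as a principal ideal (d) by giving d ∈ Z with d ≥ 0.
In the PID Z, (a, b) is generated by gcd(a, b). Compute gcd(462, 63) with the extended Euclidean algorithm, tracking rows (r, s, t) with s·462 + t·63 = r:
  row A: (462, 1, 0)   [1·462 + 0·63 = 462]
  row B: (63, 0, 1)   [0·462 + 1·63 = 63]
  462 = 7·63 + 21   → row C = row A − 7·row B = (21, 1, −7)   [check: 1·462 − 7·63 = 21]
  63 = 3·21 + 0   → remainder 0, stop. gcd = 21 (last nonzero row C).
So gcd(462, 63) = 21, with Bézout identity 1·462 − 7·63 = 21. Containment (⊇): the Bézout identity exhibits 21 as an element of (462, 63), giving (21) ⊆ (462, 63). Containment (⊆): since 21 | 462 and 21 | 63 (462 = 21·22, 63 = 21·3), every Z-linear combination of 462 and 63 is divisible by 21, so (462, 63) ⊆ (21). Therefore (462, 63) = (21), d = 21.

Final answer: (462, 63) = (21); d = 21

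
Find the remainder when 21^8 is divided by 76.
9

Use repeated squaring. Binary(8) = 1000. Walk through the bits of the exponent 8 left-to-right: at each bit after the leading one, square the running value, then multiply by 21 if the bit is 1 (always reducing mod 76):
  bit 1 = 1 (leading): start with 21.
  bit 2 = 0: square 21^2 = 441 ≡ 61 (mod 76).
  bit 3 = 0: square 61^2 = 3721 ≡ 73 (mod 76).
  bit 4 = 0: square 73^2 = 5329 ≡ 9 (mod 76).
Final value: 21^8 ≡ 9 (mod 76).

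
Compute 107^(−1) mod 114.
107^(−1) ≡ 65 (mod 114)

Apply the extended Euclidean algorithm to (114, 107), tracking rows (r, s, t) with s·114 + t·107 = r. Each division r_prev = q·r_cur + r_new produces the new row as (previous row) − q·(current row):
  row A: (114, 1, 0)   [1·114 + 0·107 = 114]
  row B: (107, 0, 1)   [0·114 + 1·107 = 107]
  114 = 1·107 + 7   → row C = row A − 1·row B = (7, 1, −1)   [check: 1·114 − 1·107 = 7]
  107 = 15·7 + 2   → row D = row B − 15·row C = (2, −15, 16)   [check: −15·114 + 16·107 = 2]
  7 = 3·2 + 1   → row E = row C − 3·row D = (1, 46, −49)   [check: 46·114 − 49·107 = 1]
  2 = 2·1 + 0   → remainder 0, stop. gcd = 1 (last nonzero row E).
The gcd is 1, so 107 is invertible mod 114. The last nonzero row gives 46·114 − 49·107 = 1, so t = −49. So 107^(−1) ≡ −49 ≡ 65 (mod 114). Verify: 107 · 65 = 6955 ≡ 1 (mod 114). ✓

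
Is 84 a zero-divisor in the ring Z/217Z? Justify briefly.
gcd(84, 217) = 7 > 1, so 84 is not a unit in Z/217Z. In Z/nZ every nonzero non-unit is a zero-divisor: explicitly, take b = 217/gcd = 31 ≠ 0 (mod 217); then 84·31 = 2604 = 12·217, i.e. 84·31 ≡ 0 (mod 217). So 84 is a zero-divisor.

Final answer: YES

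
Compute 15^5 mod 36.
Use repeated squaring. Binary(5) = 101. Walk through the bits of the exponent 5 left-to-right: at each bit after the leading one, square the running value, then multiply by 15 if the bit is 1 (always reducing mod 36):
  bit 1 = 1 (leading): start with 15.
  bit 2 = 0: square 15^2 = 225 ≡ 9 (mod 36).
  bit 3 = 1: square 9^2 = 81 ≡ 9; bit is 1, so multiply 9·15 = 135 ≡ 27 (mod 36).
Final value: 15^5 ≡ 27 (mod 36).

Final answer: 27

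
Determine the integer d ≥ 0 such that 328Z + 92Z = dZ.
In the PID Z, (a, b) is generated by gcd(a, b). Compute gcd(328, 92) with the extended Euclidean algorithm, tracking rows (r, s, t) with s·328 + t·92 = r:
  row A: (328, 1, 0)   [1·328 + 0·92 = 328]
  row B: (92, 0, 1)   [0·328 + 1·92 = 92]
  328 = 3·92 + 52   → row C = row A − 3·row B = (52, 1, −3)   [check: 1·328 − 3·92 = 52]
  92 = 1·52 + 40   → row D = row B − 1·row C = (40, −1, 4)   [check: −1·328 + 4·92 = 40]
  52 = 1·40 + 12   → row E = row C − 1·row D = (12, 2, −7)   [check: 2·328 − 7·92 = 12]
  40 = 3·12 + 4   → row F = row D − 3·row E = (4, −7, 25)   [check: −7·328 + 25·92 = 4]
  12 = 3·4 + 0   → remainder 0, stop. gcd = 4 (last nonzero row F).
So gcd(328, 92) = 4, with Bézout identity −7·328 + 25·92 = 4. Containment (⊇): the Bézout identity exhibits 4 as an element of (328, 92), giving (4) ⊆ (328, 92). Containment (⊆): since 4 | 328 and 4 | 92 (328 = 4·82, 92 = 4·23), every Z-linear combination of 328 and 92 is divisible by 4, so (328, 92) ⊆ (4). Therefore (328, 92) = (4), d = 4.

Final answer: (328, 92) = (4); d = 4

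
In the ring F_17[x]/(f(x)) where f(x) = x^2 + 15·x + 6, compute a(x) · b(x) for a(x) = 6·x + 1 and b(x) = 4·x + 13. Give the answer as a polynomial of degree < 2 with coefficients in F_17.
Multiply as integer polynomials: a · b = 24·x^2 + 82·x + 13. Reducing coefficients mod 17: a · b ≡ 7·x^2 + 14·x + 13. Now divide by f(x) = x^2 + 15·x + 6 in F_17[x], eliminating the leading term at each step:
  leading term 7·x^2: subtract (7)·f(x) = 7·x^2 + 3·x + 8, leaving 11·x + 5 (coefficients mod 17)
The degree is now < 2, so this is the remainder. Hence a · b ≡ 11·x + 5 in F_17[x]/(f).

Final answer: a · b ≡ 11·x + 5 (mod f(x))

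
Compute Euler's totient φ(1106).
φ(1106) = 468

φ is multiplicative, with φ(p^e) = p^e − p^(e−1). Factorise 1106 = 2 · 7 · 79. Then
  φ(1106) = (2 − 1) · (7 − 1) · (79 − 1) = 1 · 6 · 78 = 468.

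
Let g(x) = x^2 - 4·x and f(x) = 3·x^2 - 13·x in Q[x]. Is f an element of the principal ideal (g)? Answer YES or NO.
NO

In Q[x] the ideal (g) consists of all multiples of g, so f ∈ (g) iff g | f, i.e. iff the remainder of f on division by g is 0. Divide f by g (g is monic, so eliminate the leading term of the running remainder at each step):
  leading term 3·x^2: subtract (3)·g(x) = 3·x^2 - 12·x, leaving -x
The remainder r(x) = -x ≠ 0 (and deg r < deg g), so g ∤ f, i.e. f ∉ (g).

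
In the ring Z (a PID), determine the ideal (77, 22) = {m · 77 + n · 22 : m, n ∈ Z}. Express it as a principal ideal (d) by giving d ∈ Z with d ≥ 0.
In the PID Z, (a, b) is generated by gcd(a, b). Compute gcd(77, 22) with the extended Euclidean algorithm, tracking rows (r, s, t) with s·77 + t·22 = r:
  row A: (77, 1, 0)   [1·77 + 0·22 = 77]
  row B: (22, 0, 1)   [0·77 + 1·22 = 22]
  77 = 3·22 + 11   → row C = row A − 3·row B = (11, 1, −3)   [check: 1·77 − 3·22 = 11]
  22 = 2·11 + 0   → remainder 0, stop. gcd = 11 (last nonzero row C).
So gcd(77, 22) = 11, with Bézout identity 1·77 − 3·22 = 11. Containment (⊇): the Bézout identity exhibits 11 as an element of (77, 22), giving (11) ⊆ (77, 22). Containment (⊆): since 11 | 77 and 11 | 22 (77 = 11·7, 22 = 11·2), every Z-linear combination of 77 and 22 is divisible by 11, so (77, 22) ⊆ (11). Therefore (77, 22) = (11), d = 11.

Final answer: (77, 22) = (11); d = 11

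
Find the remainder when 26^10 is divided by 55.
1

Use repeated squaring. Binary(10) = 1010. Walk through the bits of the exponent 10 left-to-right: at each bit after the leading one, square the running value, then multiply by 26 if the bit is 1 (always reducing mod 55):
  bit 1 = 1 (leading): start with 26.
  bit 2 = 0: square 26^2 = 676 ≡ 16 (mod 55).
  bit 3 = 1: square 16^2 = 256 ≡ 36; bit is 1, so multiply 36·26 = 936 ≡ 1 (mod 55).
  bit 4 = 0: square 1^2 = 1 (mod 55).
Final value: 26^10 ≡ 1 (mod 55).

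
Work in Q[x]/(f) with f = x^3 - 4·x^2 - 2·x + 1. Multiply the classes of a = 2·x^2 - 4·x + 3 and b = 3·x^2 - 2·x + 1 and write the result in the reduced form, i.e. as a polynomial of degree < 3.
First multiply in Q[x] without reducing: a · b = 6·x^4 - 16·x^3 + 19·x^2 - 10·x + 3. Now divide by f(x) = x^3 - 4·x^2 - 2·x + 1, eliminating the leading term at each step:
  leading term 6·x^4: subtract (6·x)·f(x) = 6·x^4 - 24·x^3 - 12·x^2 + 6·x, leaving 8·x^3 + 31·x^2 - 16·x + 3
  leading term 8·x^3: subtract (8)·f(x) = 8·x^3 - 32·x^2 - 16·x + 8, leaving 63·x^2 - 5
The degree is now < 3, so this is the remainder. Hence a · b ≡ 63·x^2 - 5 in Q[x]/(f).

Final answer: a · b ≡ 63·x^2 - 5 (mod f(x))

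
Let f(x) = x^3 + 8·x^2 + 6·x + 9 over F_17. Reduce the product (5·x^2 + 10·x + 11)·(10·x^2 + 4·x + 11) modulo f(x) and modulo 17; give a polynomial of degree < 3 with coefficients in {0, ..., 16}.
a · b ≡ 3·x^2 + 7·x + 6 (mod f(x))

Multiply as integer polynomials: a · b = 50·x^4 + 120·x^3 + 205·x^2 + 154·x + 121. Reducing coefficients mod 17: a · b ≡ 16·x^4 + x^3 + x^2 + x + 2. Now divide by f(x) = x^3 + 8·x^2 + 6·x + 9 in F_17[x], eliminating the leading term at each step:
  leading term 16·x^4: subtract (16·x)·f(x) = 16·x^4 + 9·x^3 + 11·x^2 + 8·x, leaving 9·x^3 + 7·x^2 + 10·x + 2 (coefficients mod 17)
  leading term 9·x^3: subtract (9)·f(x) = 9·x^3 + 4·x^2 + 3·x + 13, leaving 3·x^2 + 7·x + 6 (coefficients mod 17)
The degree is now < 3, so this is the remainder. Hence a · b ≡ 3·x^2 + 7·x + 6 in F_17[x]/(f).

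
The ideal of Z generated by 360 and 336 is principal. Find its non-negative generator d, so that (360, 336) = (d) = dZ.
In the PID Z, (a, b) is generated by gcd(a, b). Compute gcd(360, 336) with the extended Euclidean algorithm, tracking rows (r, s, t) with s·360 + t·336 = r:
  row A: (360, 1, 0)   [1·360 + 0·336 = 360]
  row B: (336, 0, 1)   [0·360 + 1·336 = 336]
  360 = 1·336 + 24   → row C = row A − 1·row B = (24, 1, −1)   [check: 1·360 − 1·336 = 24]
  336 = 14·24 + 0   → remainder 0, stop. gcd = 24 (last nonzero row C).
So gcd(360, 336) = 24, with Bézout identity 1·360 − 1·336 = 24. Containment (⊇): the Bézout identity exhibits 24 as an element of (360, 336), giving (24) ⊆ (360, 336). Containment (⊆): since 24 | 360 and 24 | 336 (360 = 24·15, 336 = 24·14), every Z-linear combination of 360 and 336 is divisible by 24, so (360, 336) ⊆ (24). Therefore (360, 336) = (24), d = 24.

Final answer: (360, 336) = (24); d = 24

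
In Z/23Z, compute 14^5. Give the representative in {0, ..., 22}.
Use repeated squaring. Binary(5) = 101. Walk through the bits of the exponent 5 left-to-right: at each bit after the leading one, square the running value, then multiply by 14 if the bit is 1 (always reducing mod 23):
  bit 1 = 1 (leading): start with 14.
  bit 2 = 0: square 14^2 = 196 ≡ 12 (mod 23).
  bit 3 = 1: square 12^2 = 144 ≡ 6; bit is 1, so multiply 6·14 = 84 ≡ 15 (mod 23).
Final value: 14^5 ≡ 15 (mod 23).

Final answer: 15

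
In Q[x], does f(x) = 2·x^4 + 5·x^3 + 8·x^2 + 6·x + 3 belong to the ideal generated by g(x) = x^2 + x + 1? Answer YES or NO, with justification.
In Q[x] the ideal (g) consists of all multiples of g, so f ∈ (g) iff g | f, i.e. iff the remainder of f on division by g is 0. Divide f by g (g is monic, so eliminate the leading term of the running remainder at each step):
  leading term 2·x^4: subtract (2·x^2)·g(x) = 2·x^4 + 2·x^3 + 2·x^2, leaving 3·x^3 + 6·x^2 + 6·x + 3
  leading term 3·x^3: subtract (3·x)·g(x) = 3·x^3 + 3·x^2 + 3·x, leaving 3·x^2 + 3·x + 3
  leading term 3·x^2: subtract (3)·g(x) = 3·x^2 + 3·x + 3, leaving 0
The remainder is 0, so f(x) = g(x) · h(x) with h(x) = 2·x^2 + 3·x + 3. Hence g | f, i.e. f ∈ (g).

Final answer: YES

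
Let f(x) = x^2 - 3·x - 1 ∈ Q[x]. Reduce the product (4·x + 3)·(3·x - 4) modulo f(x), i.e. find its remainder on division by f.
a · b ≡ 29·x (mod f(x))

First multiply in Q[x] without reducing: a · b = 12·x^2 - 7·x - 12. Now divide by f(x) = x^2 - 3·x - 1, eliminating the leading term at each step:
  leading term 12·x^2: subtract (12)·f(x) = 12·x^2 - 36·x - 12, leaving 29·x
The degree is now < 2, so this is the remainder. Hence a · b ≡ 29·x in Q[x]/(f).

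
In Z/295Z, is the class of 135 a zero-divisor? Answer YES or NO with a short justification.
gcd(135, 295) = 5 > 1, so 135 is not a unit in Z/295Z. In Z/nZ every nonzero non-unit is a zero-divisor: explicitly, take b = 295/gcd = 59 ≠ 0 (mod 295); then 135·59 = 7965 = 27·295, i.e. 135·59 ≡ 0 (mod 295). So 135 is a zero-divisor.

Final answer: YES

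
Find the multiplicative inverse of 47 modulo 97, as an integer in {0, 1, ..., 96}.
Apply the extended Euclidean algorithm to (97, 47), tracking rows (r, s, t) with s·97 + t·47 = r. Each division r_prev = q·r_cur + r_new produces the new row as (previous row) − q·(current row):
  row A: (97, 1, 0)   [1·97 + 0·47 = 97]
  row B: (47, 0, 1)   [0·97 + 1·47 = 47]
  97 = 2·47 + 3   → row C = row A − 2·row B = (3, 1, −2)   [check: 1·97 − 2·47 = 3]
  47 = 15·3 + 2   → row D = row B − 15·row C = (2, −15, 31)   [check: −15·97 + 31·47 = 2]
  3 = 1·2 + 1   → row E = row C − 1·row D = (1, 16, −33)   [check: 16·97 − 33·47 = 1]
  2 = 2·1 + 0   → remainder 0, stop. gcd = 1 (last nonzero row E).
The gcd is 1, so 47 is invertible mod 97. The last nonzero row gives 16·97 − 33·47 = 1, so t = −33. So 47^(−1) ≡ −33 ≡ 64 (mod 97). Verify: 47 · 64 = 3008 ≡ 1 (mod 97). ✓

Final answer: 47^(−1) ≡ 64 (mod 97)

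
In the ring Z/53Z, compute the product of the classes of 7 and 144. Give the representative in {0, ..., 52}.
1

Reduce the factors first: 144 ≡ 38 (mod 53), so 7 · 144 ≡ 7 · 38 (mod 53). 7 · 38 = 266. Dividing by 53: 266 = 5·53 + 1. So (7 · 144) mod 53 = 1.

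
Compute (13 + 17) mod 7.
Reduce the summands first: 13 ≡ 6, 17 ≡ 3 (mod 7), so 13 + 17 ≡ 6 + 3 (mod 7). 6 + 3 = 9; 9 = 1·7 + 2, so (13 + 17) mod 7 = 2.

Final answer: 2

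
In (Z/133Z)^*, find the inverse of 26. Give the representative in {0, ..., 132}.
26^(−1) ≡ 87 (mod 133)

Apply the extended Euclidean algorithm to (133, 26), tracking rows (r, s, t) with s·133 + t·26 = r. Each division r_prev = q·r_cur + r_new produces the new row as (previous row) − q·(current row):
  row A: (133, 1, 0)   [1·133 + 0·26 = 133]
  row B: (26, 0, 1)   [0·133 + 1·26 = 26]
  133 = 5·26 + 3   → row C = row A − 5·row B = (3, 1, −5)   [check: 1·133 − 5·26 = 3]
  26 = 8·3 + 2   → row D = row B − 8·row C = (2, −8, 41)   [check: −8·133 + 41·26 = 2]
  3 = 1·2 + 1   → row E = row C − 1·row D = (1, 9, −46)   [check: 9·133 − 46·26 = 1]
  2 = 2·1 + 0   → remainder 0, stop. gcd = 1 (last nonzero row E).
The gcd is 1, so 26 is invertible mod 133. The last nonzero row gives 9·133 − 46·26 = 1, so t = −46. So 26^(−1) ≡ −46 ≡ 87 (mod 133). Verify: 26 · 87 = 2262 ≡ 1 (mod 133). ✓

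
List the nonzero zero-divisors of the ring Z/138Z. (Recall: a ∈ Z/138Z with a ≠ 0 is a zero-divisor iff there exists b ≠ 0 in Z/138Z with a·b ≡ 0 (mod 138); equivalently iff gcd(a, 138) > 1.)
An element a ∈ Z/138Z (with a ≠ 0) is a zero-divisor iff gcd(a, 138) > 1 (because a is a unit precisely when gcd(a, n) = 1, and in Z/nZ every nonzero, non-unit element is a zero-divisor). Scan a = 1, ..., 137 and keep those with gcd(a, 138) > 1:
  gcd(2, 138) = 2, gcd(3, 138) = 3, gcd(4, 138) = 2, gcd(6, 138) = 6, gcd(8, 138) = 2, gcd(9, 138) = 3, gcd(10, 138) = 2, gcd(12, 138) = 6, gcd(14, 138) = 2, gcd(15, 138) = 3, gcd(16, 138) = 2, gcd(18, 138) = 6, gcd(20, 138) = 2, gcd(21, 138) = 3, gcd(22, 138) = 2, gcd(23, 138) = 23, gcd(24, 138) = 6, gcd(26, 138) = 2, gcd(27, 138) = 3, gcd(28, 138) = 2, gcd(30, 138) = 6, gcd(32, 138) = 2, gcd(33, 138) = 3, gcd(34, 138) = 2, gcd(36, 138) = 6, gcd(38, 138) = 2, gcd(39, 138) = 3, gcd(40, 138) = 2, gcd(42, 138) = 6, gcd(44, 138) = 2, gcd(45, 138) = 3, gcd(46, 138) = 46, gcd(48, 138) = 6, gcd(50, 138) = 2, gcd(51, 138) = 3, gcd(52, 138) = 2, gcd(54, 138) = 6, gcd(56, 138) = 2, gcd(57, 138) = 3, gcd(58, 138) = 2, gcd(60, 138) = 6, gcd(62, 138) = 2, gcd(63, 138) = 3, gcd(64, 138) = 2, gcd(66, 138) = 6, gcd(68, 138) = 2, gcd(69, 138) = 69, gcd(70, 138) = 2, gcd(72, 138) = 6, gcd(74, 138) = 2, gcd(75, 138) = 3, gcd(76, 138) = 2, gcd(78, 138) = 6, gcd(80, 138) = 2, gcd(81, 138) = 3, gcd(82, 138) = 2, gcd(84, 138) = 6, gcd(86, 138) = 2, gcd(87, 138) = 3, gcd(88, 138) = 2, gcd(90, 138) = 6, gcd(92, 138) = 46, gcd(93, 138) = 3, gcd(94, 138) = 2, gcd(96, 138) = 6, gcd(98, 138) = 2, gcd(99, 138) = 3, gcd(100, 138) = 2, gcd(102, 138) = 6, gcd(104, 138) = 2, gcd(105, 138) = 3, gcd(106, 138) = 2, gcd(108, 138) = 6, gcd(110, 138) = 2, gcd(111, 138) = 3, gcd(112, 138) = 2, gcd(114, 138) = 6, gcd(115, 138) = 23, gcd(116, 138) = 2, gcd(117, 138) = 3, gcd(118, 138) = 2, gcd(120, 138) = 6, gcd(122, 138) = 2, gcd(123, 138) = 3, gcd(124, 138) = 2, gcd(126, 138) = 6, gcd(128, 138) = 2, gcd(129, 138) = 3, gcd(130, 138) = 2, gcd(132, 138) = 6, gcd(134, 138) = 2, gcd(135, 138) = 3, gcd(136, 138) = 2.
All other a ∈ {1, ..., 137} have gcd(a, 138) = 1 and are units. So the nonzero zero-divisors are exactly the 93 values of a appearing in this scan.

Final answer: nonzero zero-divisors of Z/138Z = {2, 3, 4, 6, 8, 9, 10, 12, 14, 15, 16, 18, 20, 21, 22, 23, 24, 26, 27, 28, 30, 32, 33, 34, 36, 38, 39, 40, 42, 44, 45, 46, 48, 50, 51, 52, 54, 56, 57, 58, 60, 62, 63, 64, 66, 68, 69, 70, 72, 74, 75, 76, 78, 80, 81, 82, 84, 86, 87, 88, 90, 92, 93, 94, 96, 98, 99, 100, 102, 104, 105, 106, 108, 110, 111, 112, 114, 115, 116, 117, 118, 120, 122, 123, 124, 126, 128, 129, 130, 132, 134, 135, 136}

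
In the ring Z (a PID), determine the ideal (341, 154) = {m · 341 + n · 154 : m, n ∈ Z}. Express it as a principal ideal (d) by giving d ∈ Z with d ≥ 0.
(341, 154) = (11); d = 11

In the PID Z, (a, b) is generated by gcd(a, b). Compute gcd(341, 154) with the extended Euclidean algorithm, tracking rows (r, s, t) with s·341 + t·154 = r:
  row A: (341, 1, 0)   [1·341 + 0·154 = 341]
  row B: (154, 0, 1)   [0·341 + 1·154 = 154]
  341 = 2·154 + 33   → row C = row A − 2·row B = (33, 1, −2)   [check: 1·341 − 2·154 = 33]
  154 = 4·33 + 22   → row D = row B − 4·row C = (22, −4, 9)   [check: −4·341 + 9·154 = 22]
  33 = 1·22 + 11   → row E = row C − 1·row D = (11, 5, −11)   [check: 5·341 − 11·154 = 11]
  22 = 2·11 + 0   → remainder 0, stop. gcd = 11 (last nonzero row E).
So gcd(341, 154) = 11, with Bézout identity 5·341 − 11·154 = 11. Containment (⊇): the Bézout identity exhibits 11 as an element of (341, 154), giving (11) ⊆ (341, 154). Containment (⊆): since 11 | 341 and 11 | 154 (341 = 11·31, 154 = 11·14), every Z-linear combination of 341 and 154 is divisible by 11, so (341, 154) ⊆ (11). Therefore (341, 154) = (11), d = 11.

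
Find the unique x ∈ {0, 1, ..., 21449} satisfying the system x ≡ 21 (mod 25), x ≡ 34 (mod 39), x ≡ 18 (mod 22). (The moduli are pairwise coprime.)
The moduli 25, 39, 22 are pairwise coprime, so by the CRT there is a unique solution mod 25·39·22 = 21450.
Solve by successive substitution. Start with x ≡ 21 (mod 25).
  Combine with x ≡ 34 (mod 39): write x = 21 + 25·t and require 21 + 25·t ≡ 34 (mod 39), i.e. 25·t ≡ 34 − 21 ≡ 13 (mod 39). Since 25^(−1) ≡ 25 (mod 39), t ≡ 25·13 ≡ 13 (mod 39). So x ≡ 21 + 25·13 = 346 (mod 975).
  Combine with x ≡ 18 (mod 22): write x = 346 + 975·t and require 346 + 975·t ≡ 18 (mod 22), i.e. 975·t ≡ 18 − 346 ≡ 2 (mod 22). Since 975^(−1) ≡ 19 (mod 22) (975 ≡ 7 (mod 22)), t ≡ 19·2 ≡ 16 (mod 22). So x ≡ 346 + 975·16 = 15946 (mod 21450).
Unique solution in [0, 21450): x = 15946.

Final answer: x ≡ 15946 (mod 21450); the representative in [0, 21450) is 15946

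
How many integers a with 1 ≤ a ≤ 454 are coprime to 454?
226

The number of a ∈ {1, ..., 454} with gcd(a, 454) = 1 is by definition Euler's totient φ(454). φ is multiplicative, with φ(p^e) = p^e − p^(e−1). Factorise 454 = 2 · 227. Then
  φ(454) = (2 − 1) · (227 − 1) = 1 · 226 = 226.
So there are 226 such integers.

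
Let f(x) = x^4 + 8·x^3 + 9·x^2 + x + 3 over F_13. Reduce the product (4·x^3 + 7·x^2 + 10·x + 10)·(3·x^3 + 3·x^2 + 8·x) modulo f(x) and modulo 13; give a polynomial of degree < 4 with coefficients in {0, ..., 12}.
Multiply as integer polynomials: a · b = 12·x^6 + 33·x^5 + 83·x^4 + 116·x^3 + 110·x^2 + 80·x. Reducing coefficients mod 13: a · b ≡ 12·x^6 + 7·x^5 + 5·x^4 + 12·x^3 + 6·x^2 + 2·x. Now divide by f(x) = x^4 + 8·x^3 + 9·x^2 + x + 3 in F_13[x], eliminating the leading term at each step:
  leading term 12·x^6: subtract (12·x^2)·f(x) = 12·x^6 + 5·x^5 + 4·x^4 + 12·x^3 + 10·x^2, leaving 2·x^5 + x^4 + 9·x^2 + 2·x (coefficients mod 13)
  leading term 2·x^5: subtract (2·x)·f(x) = 2·x^5 + 3·x^4 + 5·x^3 + 2·x^2 + 6·x, leaving 11·x^4 + 8·x^3 + 7·x^2 + 9·x (coefficients mod 13)
  leading term 11·x^4: subtract (11)·f(x) = 11·x^4 + 10·x^3 + 8·x^2 + 11·x + 7, leaving 11·x^3 + 12·x^2 + 11·x + 6 (coefficients mod 13)
The degree is now < 4, so this is the remainder. Hence a · b ≡ 11·x^3 + 12·x^2 + 11·x + 6 in F_13[x]/(f).

Final answer: a · b ≡ 11·x^3 + 12·x^2 + 11·x + 6 (mod f(x))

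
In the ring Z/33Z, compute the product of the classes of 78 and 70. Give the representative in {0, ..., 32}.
Reduce the factors first: 78 ≡ 12, 70 ≡ 4 (mod 33), so 78 · 70 ≡ 12 · 4 (mod 33). 12 · 4 = 48. Dividing by 33: 48 = 1·33 + 15. So (78 · 70) mod 33 = 15.

Final answer: 15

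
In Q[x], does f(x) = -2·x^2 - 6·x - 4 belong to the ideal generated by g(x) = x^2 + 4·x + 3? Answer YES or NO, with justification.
NO

In Q[x] the ideal (g) consists of all multiples of g, so f ∈ (g) iff g | f, i.e. iff the remainder of f on division by g is 0. Divide f by g (g is monic, so eliminate the leading term of the running remainder at each step):
  leading term -2·x^2: subtract (-2)·g(x) = -2·x^2 - 8·x - 6, leaving 2·x + 2
The remainder r(x) = 2·x + 2 ≠ 0 (and deg r < deg g), so g ∤ f, i.e. f ∉ (g).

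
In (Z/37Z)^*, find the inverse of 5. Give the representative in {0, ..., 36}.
Apply the extended Euclidean algorithm to (37, 5), tracking rows (r, s, t) with s·37 + t·5 = r. Each division r_prev = q·r_cur + r_new produces the new row as (previous row) − q·(current row):
  row A: (37, 1, 0)   [1·37 + 0·5 = 37]
  row B: (5, 0, 1)   [0·37 + 1·5 = 5]
  37 = 7·5 + 2   → row C = row A − 7·row B = (2, 1, −7)   [check: 1·37 − 7·5 = 2]
  5 = 2·2 + 1   → row D = row B − 2·row C = (1, −2, 15)   [check: −2·37 + 15·5 = 1]
  2 = 2·1 + 0   → remainder 0, stop. gcd = 1 (last nonzero row D).
The gcd is 1, so 5 is invertible mod 37. The last nonzero row gives −2·37 + 15·5 = 1, so t = 15. So 5^(−1) ≡ 15 (mod 37). Verify: 5 · 15 = 75 ≡ 1 (mod 37). ✓

Final answer: 5^(−1) ≡ 15 (mod 37)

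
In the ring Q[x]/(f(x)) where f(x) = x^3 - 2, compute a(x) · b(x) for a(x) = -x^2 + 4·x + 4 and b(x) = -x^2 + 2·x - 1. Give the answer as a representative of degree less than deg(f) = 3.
a · b ≡ 5·x^2 + 6·x - 16 (mod f(x))

First multiply in Q[x] without reducing: a · b = x^4 - 6·x^3 + 5·x^2 + 4·x - 4. Now divide by f(x) = x^3 - 2, eliminating the leading term at each step:
  leading term x^4: subtract (x)·f(x) = x^4 - 2·x, leaving -6·x^3 + 5·x^2 + 6·x - 4
  leading term -6·x^3: subtract (-6)·f(x) = 12 - 6·x^3, leaving 5·x^2 + 6·x - 16
The degree is now < 3, so this is the remainder. Hence a · b ≡ 5·x^2 + 6·x - 16 in Q[x]/(f).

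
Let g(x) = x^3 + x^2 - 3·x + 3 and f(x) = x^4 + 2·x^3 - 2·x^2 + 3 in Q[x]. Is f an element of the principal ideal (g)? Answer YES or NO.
YES

In Q[x] the ideal (g) consists of all multiples of g, so f ∈ (g) iff g | f, i.e. iff the remainder of f on division by g is 0. Divide f by g (g is monic, so eliminate the leading term of the running remainder at each step):
  leading term x^4: subtract (x)·g(x) = x^4 + x^3 - 3·x^2 + 3·x, leaving x^3 + x^2 - 3·x + 3
  leading term x^3: subtract (1)·g(x) = x^3 + x^2 - 3·x + 3, leaving 0
The remainder is 0, so f(x) = g(x) · h(x) with h(x) = x + 1. Hence g | f, i.e. f ∈ (g).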